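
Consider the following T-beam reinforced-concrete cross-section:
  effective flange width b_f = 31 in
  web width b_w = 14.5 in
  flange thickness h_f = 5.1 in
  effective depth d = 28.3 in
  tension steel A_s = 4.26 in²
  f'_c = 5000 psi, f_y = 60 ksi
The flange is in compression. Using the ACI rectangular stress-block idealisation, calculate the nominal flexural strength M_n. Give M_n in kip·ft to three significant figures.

Tension: T = A_s f_y = 4.26 × 60 = 255.6 kips.
Try a within the flange: a = T/(0.85 f'_c b_f) = 255.6/(0.85 × 5 × 31) = 1.940 in.
Since a = 1.940 ≤ h_f = 5.1 in, the stress block lies entirely in the flange; analyse as a rectangular beam of width b_f.
M_n = T(d − a/2) = 255.6 × (28.3 − 0.97) = 6985.5 kip·in.
M_n = 6985.5/12 = 582.13 kip·ft.

M_n ≈ 582 kip·ft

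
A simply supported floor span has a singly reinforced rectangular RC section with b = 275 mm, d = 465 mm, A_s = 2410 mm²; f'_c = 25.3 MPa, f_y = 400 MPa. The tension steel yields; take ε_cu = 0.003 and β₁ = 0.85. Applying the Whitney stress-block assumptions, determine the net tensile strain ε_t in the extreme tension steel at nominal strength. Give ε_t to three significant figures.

a = A_s f_y/(0.85 f'_c b) = 163.01 mm.
β₁ = 0.85, so c = a/β₁ = 163.01/0.85 = 191.78 mm.
From the linear strain diagram with ε_cu = 0.003: ε_t = 0.003 (d − c)/c = 0.003 × (465 − 191.78)/191.78 = 0.00427.
ε_t is between 0.004 and 0.005 — transition zone.

ε_t ≈ 0.00427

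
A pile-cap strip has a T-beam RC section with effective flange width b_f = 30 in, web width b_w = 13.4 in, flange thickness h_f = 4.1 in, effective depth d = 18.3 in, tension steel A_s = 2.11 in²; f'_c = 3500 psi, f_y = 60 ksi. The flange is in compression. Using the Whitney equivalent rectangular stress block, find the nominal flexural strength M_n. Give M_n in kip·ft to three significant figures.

Tension: T = A_s f_y = 2.11 × 60 = 126.6 kips.
Try a within the flange: a = T/(0.85 f'_c b_f) = 126.6/(0.85 × 3.5 × 30) = 1.418 in.
Since a = 1.418 ≤ h_f = 4.1 in, the stress block lies entirely in the flange; analyse as a rectangular beam of width b_f.
M_n = T(d − a/2) = 126.6 × (18.3 − 0.709) = 2227.0 kip·in.
M_n = 2227.0/12 = 185.58 kip·ft.

M_n ≈ 186 kip·ft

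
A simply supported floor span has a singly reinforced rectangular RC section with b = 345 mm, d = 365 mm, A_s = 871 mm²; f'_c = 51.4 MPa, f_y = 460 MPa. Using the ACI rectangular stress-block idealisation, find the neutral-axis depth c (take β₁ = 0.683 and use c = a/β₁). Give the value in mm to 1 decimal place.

T = A_s f_y = 871 × 460 = 400660 N = 400.66 kN.
Setting C = 0.85 f'_c a b equal to T: a = 400660/(0.85 × 51.4 × 345) = 26.581 mm.
With β₁ = 0.683, c = a/β₁ = 26.581/0.683 = 38.9 mm.

c ≈ 38.9 mm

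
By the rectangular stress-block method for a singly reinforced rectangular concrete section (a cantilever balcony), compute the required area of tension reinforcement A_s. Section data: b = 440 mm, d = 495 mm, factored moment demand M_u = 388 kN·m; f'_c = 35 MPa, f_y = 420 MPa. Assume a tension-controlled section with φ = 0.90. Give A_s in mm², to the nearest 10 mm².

A_s ≈ 2240 mm²

M_n = M_u/φ = 388/0.90 = 431.111 kN·m.
With M_n = 0.85 f'_c a b (d − a/2), solve the quadratic for a:
a = d − √(d² − 2M_n/(0.85 f'_c b)) = 495 − √(495² − 2 × 431.111×10⁶/(0.85 × 35 × 440)) = 71.73 mm.
A_s = 0.85 f'_c a b / f_y = 0.85 × 35 × 71.73 × 440 / 420 = 2235.6 mm².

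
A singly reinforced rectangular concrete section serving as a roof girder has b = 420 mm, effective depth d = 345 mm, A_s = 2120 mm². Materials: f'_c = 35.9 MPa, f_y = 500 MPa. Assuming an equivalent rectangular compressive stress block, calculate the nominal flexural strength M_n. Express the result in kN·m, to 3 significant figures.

M_n ≈ 322 kN·m

T = A_s f_y = 2120 × 500 = 1060000 N = 1060 kN.
From C = T: a = T/(0.85 f'_c b) = 1060000/(0.85 × 35.9 × 420) = 82.71 mm.
M_n = T(d − a/2) = 1060 kN × (345 − 41.355) mm = 321.86 kN·m.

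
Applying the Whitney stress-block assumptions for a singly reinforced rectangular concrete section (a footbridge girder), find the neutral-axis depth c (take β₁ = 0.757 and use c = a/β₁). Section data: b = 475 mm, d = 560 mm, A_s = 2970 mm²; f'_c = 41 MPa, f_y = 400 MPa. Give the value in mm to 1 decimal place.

T = A_s f_y = 2970 × 400 = 1188000 N = 1188 kN.
Setting C = 0.85 f'_c a b equal to T: a = 1188000/(0.85 × 41 × 475) = 71.766 mm.
With β₁ = 0.757, c = a/β₁ = 71.766/0.757 = 94.8 mm.

c ≈ 94.8 mm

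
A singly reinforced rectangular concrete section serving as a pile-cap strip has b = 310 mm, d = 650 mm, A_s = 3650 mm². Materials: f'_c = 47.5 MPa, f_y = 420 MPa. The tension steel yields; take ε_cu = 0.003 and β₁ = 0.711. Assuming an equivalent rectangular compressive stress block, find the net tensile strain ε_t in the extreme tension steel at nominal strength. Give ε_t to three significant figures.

ε_t ≈ 0.00832

a = A_s f_y/(0.85 f'_c b) = 122.48 mm.
β₁ = 0.711, so c = a/β₁ = 122.48/0.711 = 172.26 mm.
From the linear strain diagram with ε_cu = 0.003: ε_t = 0.003 (d − c)/c = 0.003 × (650 − 172.26)/172.26 = 0.00832.
Since ε_t ≥ 0.005, the section is tension-controlled.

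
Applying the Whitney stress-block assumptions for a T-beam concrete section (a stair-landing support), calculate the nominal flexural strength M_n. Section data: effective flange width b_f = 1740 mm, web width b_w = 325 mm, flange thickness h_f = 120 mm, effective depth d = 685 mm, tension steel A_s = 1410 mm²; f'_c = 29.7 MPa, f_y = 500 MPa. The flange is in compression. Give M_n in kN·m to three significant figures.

Tension: T = A_s f_y = 1410 × 500 = 705000 N.
Try a within the flange: a = T/(0.85 f'_c b_f) = 705000/(0.85 × 29.7 × 1740) = 16.05 mm.
Since a = 16.05 ≤ h_f = 120 mm, the stress block lies entirely in the flange; analyse as a rectangular beam of width b_f.
M_n = T(d − a/2) = 705000 × (685 − 8.025) = 477.27 × 10⁶ N·mm.
M_n = 477.27 kN·m.

M_n ≈ 477 kN·m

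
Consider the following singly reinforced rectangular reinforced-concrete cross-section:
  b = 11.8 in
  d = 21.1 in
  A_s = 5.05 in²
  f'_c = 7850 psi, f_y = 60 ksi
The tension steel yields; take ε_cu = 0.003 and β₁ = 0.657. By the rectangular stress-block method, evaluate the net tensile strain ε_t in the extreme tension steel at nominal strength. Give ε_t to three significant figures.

ε_t ≈ 0.00781

a = A_s f_y/(0.85 f'_c b) = 3.848 in.
β₁ = 0.657, so c = a/β₁ = 3.848/0.657 = 5.857 in.
From the linear strain diagram with ε_cu = 0.003: ε_t = 0.003 (d − c)/c = 0.003 × (21.1 − 5.857)/5.857 = 0.00781.
Since ε_t ≥ 0.005, the section is tension-controlled.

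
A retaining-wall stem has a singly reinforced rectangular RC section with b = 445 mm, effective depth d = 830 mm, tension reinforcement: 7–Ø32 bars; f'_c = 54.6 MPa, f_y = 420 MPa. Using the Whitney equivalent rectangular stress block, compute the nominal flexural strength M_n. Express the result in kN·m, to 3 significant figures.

A_s = 7 × 804 = 5628 mm².
T = A_s f_y = 5628 × 420 = 2363760 N = 2363.76 kN.
From C = T: a = T/(0.85 f'_c b) = 2363760/(0.85 × 54.6 × 445) = 114.45 mm.
M_n = T(d − a/2) = 2363.76 kN × (830 − 57.225) mm = 1826.65 kN·m.

M_n ≈ 1830 kN·m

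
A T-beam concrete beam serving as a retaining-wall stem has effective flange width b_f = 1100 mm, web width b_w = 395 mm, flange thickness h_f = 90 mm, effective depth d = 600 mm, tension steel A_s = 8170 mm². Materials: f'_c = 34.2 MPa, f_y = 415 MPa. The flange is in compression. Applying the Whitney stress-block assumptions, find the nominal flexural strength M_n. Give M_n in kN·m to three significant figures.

Tension: T = A_s f_y = 8170 × 415 = 3390550 N.
Try a within the flange: a = T/(0.85 f'_c b_f) = 3390550/(0.85 × 34.2 × 1100) = 106.03 mm.
a = 106.03 > h_f = 90 mm: the block extends into the web. Split into flange-overhang and web parts.
C_f = 0.85 f'_c (b_f − b_w) h_f = 0.85 × 34.2 × (1100 − 395) × 90 = 1844492 N.
Remaining web compression depth: a_w = (T − C_f)/(0.85 f'_c b_w) = (3390550 − 1844492)/(0.85 × 34.2 × 395) = 134.64 mm.
M_n = C_f(d − h_f/2) + (T − C_f)(d − a_w/2) = 1844492 × (600 − 45) + 1546058 × (600 − 67.32) = 1023.69 + 823.55 = 1847.24 × 10⁶ N·mm.
M_n = 1847.24 kN·m.

M_n ≈ 1850 kN·m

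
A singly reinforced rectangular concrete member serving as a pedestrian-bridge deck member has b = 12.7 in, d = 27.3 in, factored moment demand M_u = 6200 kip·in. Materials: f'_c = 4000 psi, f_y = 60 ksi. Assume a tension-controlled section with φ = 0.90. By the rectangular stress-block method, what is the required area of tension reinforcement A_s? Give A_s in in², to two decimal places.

M_n = M_u/φ = 6200/0.90 = 6888.89 kip·in.
From M_n = 0.85 f'_c a b (d − a/2):
a = d − √(d² − 2M_n/(0.85 f'_c b)) = 27.3 − √(27.3² − 2 × 6888.89/(0.85 × 4 × 12.7)) = 6.655 in.
A_s = 0.85 f'_c a b / f_y = 0.85 × 4 × 6.655 × 12.7 / 60 = 4.789 in².

A_s ≈ 4.79 in²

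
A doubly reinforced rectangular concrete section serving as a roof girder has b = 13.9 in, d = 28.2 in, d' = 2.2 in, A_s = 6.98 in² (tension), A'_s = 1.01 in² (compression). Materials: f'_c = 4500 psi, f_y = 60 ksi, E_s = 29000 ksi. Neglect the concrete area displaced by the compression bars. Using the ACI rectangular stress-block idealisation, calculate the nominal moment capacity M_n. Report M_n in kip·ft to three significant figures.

Assume both steels yield.
a = (A_s − A'_s) f_y/(0.85 f'_c b) = (6.98 − 1.01) × 60/(0.85 × 4.5 × 13.9) = 6.737 in.
c = a/β₁ = 6.737/0.825 = 8.166 in; ε'_s = 0.003(c − d')/c = 0.0022 ≥ ε_y = 0.0021, so the compression steel yields.
M_n = (A_s − A'_s) f_y (d − a/2) + A'_s f_y (d − d') = 358.2 × (28.2 − 3.3685) + 60.6 × (28.2 − 2.2) = 8894.6 + 1575.6 = 10470.2 kip·in = 10470.2/12 = 872.52 kip·ft.

M_n ≈ 873 kip·ft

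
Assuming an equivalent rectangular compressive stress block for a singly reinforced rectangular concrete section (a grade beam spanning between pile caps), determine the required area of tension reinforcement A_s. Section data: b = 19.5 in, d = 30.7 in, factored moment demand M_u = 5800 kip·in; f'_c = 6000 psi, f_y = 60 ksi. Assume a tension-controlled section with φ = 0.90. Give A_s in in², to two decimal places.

M_n = M_u/φ = 5800/0.90 = 6444.44 kip·in.
From M_n = 0.85 f'_c a b (d − a/2):
a = d − √(d² − 2M_n/(0.85 f'_c b)) = 30.7 − √(30.7² − 2 × 6444.44/(0.85 × 6 × 19.5)) = 2.189 in.
A_s = 0.85 f'_c a b / f_y = 0.85 × 6 × 2.189 × 19.5 / 60 = 3.628 in².

A_s ≈ 3.63 in²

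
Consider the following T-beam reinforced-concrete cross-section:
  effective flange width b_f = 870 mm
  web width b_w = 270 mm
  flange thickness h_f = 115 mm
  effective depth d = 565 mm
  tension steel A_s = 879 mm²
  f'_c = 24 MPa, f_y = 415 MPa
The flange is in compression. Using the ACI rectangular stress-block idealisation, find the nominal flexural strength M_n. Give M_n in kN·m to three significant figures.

M_n ≈ 202 kN·m

Tension: T = A_s f_y = 879 × 415 = 364785 N.
Try a within the flange: a = T/(0.85 f'_c b_f) = 364785/(0.85 × 24 × 870) = 20.55 mm.
Since a = 20.55 ≤ h_f = 115 mm, the stress block lies entirely in the flange; analyse as a rectangular beam of width b_f.
M_n = T(d − a/2) = 364785 × (565 − 10.275) = 202.36 × 10⁶ N·mm.
M_n = 202.36 kN·m.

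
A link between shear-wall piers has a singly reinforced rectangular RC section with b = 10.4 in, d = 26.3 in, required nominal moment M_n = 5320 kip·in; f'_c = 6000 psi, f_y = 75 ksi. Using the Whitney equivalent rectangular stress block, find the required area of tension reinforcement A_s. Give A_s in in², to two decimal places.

From M_n = 0.85 f'_c a b (d − a/2):
a = d − √(d² − 2M_n/(0.85 f'_c b)) = 26.3 − √(26.3² − 2 × 5320/(0.85 × 6 × 10.4)) = 4.140 in.
A_s = 0.85 f'_c a b / f_y = 0.85 × 6 × 4.140 × 10.4 / 75 = 2.928 in².

A_s ≈ 2.93 in²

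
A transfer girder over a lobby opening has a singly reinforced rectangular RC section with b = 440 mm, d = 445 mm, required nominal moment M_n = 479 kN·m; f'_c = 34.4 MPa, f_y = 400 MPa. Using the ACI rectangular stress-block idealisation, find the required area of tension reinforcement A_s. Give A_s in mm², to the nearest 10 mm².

A_s ≈ 3010 mm²

With M_n = 0.85 f'_c a b (d − a/2), solve the quadratic for a:
a = d − √(d² − 2M_n/(0.85 f'_c b)) = 445 − √(445² − 2 × 479×10⁶/(0.85 × 34.4 × 440)) = 93.48 mm.
A_s = 0.85 f'_c a b / f_y = 0.85 × 34.4 × 93.48 × 440 / 400 = 3006.7 mm².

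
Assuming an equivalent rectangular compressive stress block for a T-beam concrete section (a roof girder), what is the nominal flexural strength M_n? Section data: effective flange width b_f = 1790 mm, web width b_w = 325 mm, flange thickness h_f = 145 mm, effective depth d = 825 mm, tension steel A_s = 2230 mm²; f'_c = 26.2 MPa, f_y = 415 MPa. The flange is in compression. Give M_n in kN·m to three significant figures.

Tension: T = A_s f_y = 2230 × 415 = 925450 N.
Try a within the flange: a = T/(0.85 f'_c b_f) = 925450/(0.85 × 26.2 × 1790) = 23.22 mm.
Since a = 23.22 ≤ h_f = 145 mm, the stress block lies entirely in the flange; analyse as a rectangular beam of width b_f.
M_n = T(d − a/2) = 925450 × (825 − 11.61) = 752.75 × 10⁶ N·mm.
M_n = 752.75 kN·m.

M_n ≈ 753 kN·m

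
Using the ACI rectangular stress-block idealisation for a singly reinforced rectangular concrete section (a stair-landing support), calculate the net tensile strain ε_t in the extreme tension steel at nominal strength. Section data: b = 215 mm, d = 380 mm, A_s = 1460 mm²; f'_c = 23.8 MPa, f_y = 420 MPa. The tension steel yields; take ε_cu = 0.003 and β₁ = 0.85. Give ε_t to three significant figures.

a = A_s f_y/(0.85 f'_c b) = 140.98 mm.
β₁ = 0.85, so c = a/β₁ = 140.98/0.85 = 165.86 mm.
From the linear strain diagram with ε_cu = 0.003: ε_t = 0.003 (d − c)/c = 0.003 × (380 − 165.86)/165.86 = 0.00387.
ε_t < 0.004 — the section is over-reinforced for flexure under ACI limits.

ε_t ≈ 0.00387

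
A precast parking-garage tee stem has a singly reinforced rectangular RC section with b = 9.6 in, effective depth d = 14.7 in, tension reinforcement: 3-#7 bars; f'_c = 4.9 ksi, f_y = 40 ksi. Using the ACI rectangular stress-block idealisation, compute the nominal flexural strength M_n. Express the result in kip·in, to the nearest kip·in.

M_n ≈ 994 kip·in

A_s = 3 × 0.6 = 1.8 in².
T = A_s f_y = 1.8 × 40 = 72 kips.
a = T/(0.85 f'_c b) = 72/(0.85 × 4.9 × 9.6) = 1.801 in.
M_n = T(d − a/2) = 72 × (14.7 − 0.9005) = 993.6 kip·in.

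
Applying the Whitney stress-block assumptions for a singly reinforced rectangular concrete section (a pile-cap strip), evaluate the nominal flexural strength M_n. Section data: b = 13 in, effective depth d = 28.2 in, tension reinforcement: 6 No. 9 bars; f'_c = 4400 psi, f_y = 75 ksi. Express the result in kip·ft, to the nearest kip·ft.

A_s = 6 × 1 = 6 in².
T = A_s f_y = 6 × 75 = 450 kips.
a = T/(0.85 f'_c b) = 450/(0.85 × 4.4 × 13) = 9.255 in.
M_n = T(d − a/2) = 450 × (28.2 − 4.6275) = 10607.6 kip·in = 10607.6/12 = 883.97 kip·ft.

M_n ≈ 884 kip·ft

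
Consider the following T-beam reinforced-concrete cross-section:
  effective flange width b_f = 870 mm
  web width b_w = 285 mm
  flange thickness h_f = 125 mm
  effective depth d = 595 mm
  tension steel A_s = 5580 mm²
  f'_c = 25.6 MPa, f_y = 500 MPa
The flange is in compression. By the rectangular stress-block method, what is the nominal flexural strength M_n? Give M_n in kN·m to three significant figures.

Tension: T = A_s f_y = 5580 × 500 = 2790000 N.
Try a within the flange: a = T/(0.85 f'_c b_f) = 2790000/(0.85 × 25.6 × 870) = 147.38 mm.
a = 147.38 > h_f = 125 mm: the block extends into the web. Split into flange-overhang and web parts.
C_f = 0.85 f'_c (b_f − b_w) h_f = 0.85 × 25.6 × (870 − 285) × 125 = 1591200 N.
Remaining web compression depth: a_w = (T − C_f)/(0.85 f'_c b_w) = (2790000 − 1591200)/(0.85 × 25.6 × 285) = 193.30 mm.
M_n = C_f(d − h_f/2) + (T − C_f)(d − a_w/2) = 1591200 × (595 − 62.5) + 1198800 × (595 − 96.65) = 847.31 + 597.42 = 1444.73 × 10⁶ N·mm.
M_n = 1444.73 kN·m.

M_n ≈ 1440 kN·m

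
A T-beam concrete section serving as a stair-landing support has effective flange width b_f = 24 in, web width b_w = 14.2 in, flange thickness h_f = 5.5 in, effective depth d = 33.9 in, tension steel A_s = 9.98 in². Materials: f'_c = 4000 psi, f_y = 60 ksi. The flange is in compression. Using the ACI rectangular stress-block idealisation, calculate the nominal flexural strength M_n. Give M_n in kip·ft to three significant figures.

M_n ≈ 1500 kip·ft

Tension: T = A_s f_y = 9.98 × 60 = 598.8 kips.
Try a within the flange: a = T/(0.85 f'_c b_f) = 598.8/(0.85 × 4 × 24) = 7.338 in.
a = 7.338 > h_f = 5.5 in: the block extends into the web. Split into flange-overhang and web parts.
C_f = 0.85 f'_c (b_f − b_w) h_f = 0.85 × 4 × (24 − 14.2) × 5.5 = 183.3 kips.
Remaining web compression depth: a_w = (T − C_f)/(0.85 f'_c b_w) = (598.8 − 183.3)/(0.85 × 4 × 14.2) = 8.606 in.
M_n = C_f(d − h_f/2) + (T − C_f)(d − a_w/2) = 183.3 × (33.9 − 2.75) + 415.5 × (33.9 − 4.303) = 5709.8 + 12297.6 = 18007.4 kip·in.
M_n = 18007.4/12 = 1500.62 kip·ft.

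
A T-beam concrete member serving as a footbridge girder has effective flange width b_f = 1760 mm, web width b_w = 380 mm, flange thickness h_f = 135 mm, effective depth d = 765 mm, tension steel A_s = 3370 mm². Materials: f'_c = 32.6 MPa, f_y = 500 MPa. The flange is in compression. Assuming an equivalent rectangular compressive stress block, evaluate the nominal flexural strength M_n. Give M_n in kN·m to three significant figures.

M_n ≈ 1260 kN·m

Tension: T = A_s f_y = 3370 × 500 = 1685000 N.
Try a within the flange: a = T/(0.85 f'_c b_f) = 1685000/(0.85 × 32.6 × 1760) = 34.55 mm.
Since a = 34.55 ≤ h_f = 135 mm, the stress block lies entirely in the flange; analyse as a rectangular beam of width b_f.
M_n = T(d − a/2) = 1685000 × (765 − 17.275) = 1259.92 × 10⁶ N·mm.
M_n = 1259.92 kN·m.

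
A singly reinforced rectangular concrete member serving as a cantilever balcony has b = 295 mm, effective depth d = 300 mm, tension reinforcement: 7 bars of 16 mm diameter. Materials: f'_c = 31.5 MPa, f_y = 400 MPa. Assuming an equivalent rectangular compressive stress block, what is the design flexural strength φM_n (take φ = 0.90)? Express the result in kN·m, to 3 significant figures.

A_s = 7 × 201 = 1407 mm².
T = A_s f_y = 1407 × 400 = 562800 N = 562.8 kN.
From C = T: a = T/(0.85 f'_c b) = 562800/(0.85 × 31.5 × 295) = 71.25 mm.
M_n = T(d − a/2) = 562.8 kN × (300 − 35.625) mm = 148.79 kN·m.
φM_n = 0.90 × 148.79 = 133.91 kN·m.

φM_n ≈ 134 kN·m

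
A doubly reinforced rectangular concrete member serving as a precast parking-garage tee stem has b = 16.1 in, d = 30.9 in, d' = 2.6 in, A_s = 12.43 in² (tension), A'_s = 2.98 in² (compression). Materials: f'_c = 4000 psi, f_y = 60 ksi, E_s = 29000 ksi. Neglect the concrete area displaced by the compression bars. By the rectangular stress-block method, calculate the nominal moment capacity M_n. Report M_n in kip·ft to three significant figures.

M_n ≈ 1640 kip·ft

Assume both steels yield.
a = (A_s − A'_s) f_y/(0.85 f'_c b) = (12.43 − 2.98) × 60/(0.85 × 4 × 16.1) = 10.358 in.
c = a/β₁ = 10.358/0.85 = 12.186 in; ε'_s = 0.003(c − d')/c = 0.0024 ≥ ε_y = 0.0021, so the compression steel yields.
M_n = (A_s − A'_s) f_y (d − a/2) + A'_s f_y (d − d') = 567 × (30.9 − 5.179) + 178.8 × (30.9 − 2.6) = 14583.8 + 5060.0 = 19643.8 kip·in = 19643.8/12 = 1636.98 kip·ft.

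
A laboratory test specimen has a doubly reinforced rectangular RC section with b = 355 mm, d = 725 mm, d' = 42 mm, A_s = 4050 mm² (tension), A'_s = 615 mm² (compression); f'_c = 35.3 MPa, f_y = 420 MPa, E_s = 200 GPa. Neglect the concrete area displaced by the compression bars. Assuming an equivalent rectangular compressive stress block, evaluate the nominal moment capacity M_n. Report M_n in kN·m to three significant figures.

M_n ≈ 1120 kN·m

Assume both tension and compression steel yield.
Net tension couple steel: A_s − A'_s = 3435 mm².
a = (A_s − A'_s) f_y / (0.85 f'_c b) = 1442700/(0.85 × 35.3 × 355) = 135.44 mm.
c = a/β₁ = 135.44/0.798 = 169.72 mm; ε'_s = 0.003(c − d')/c = 0.0023 ≥ f_y/E_s = 0.0021, so compression steel does yield.
M_n = (A_s − A'_s) f_y (d − a/2) + A'_s f_y (d − d') = [1442700 × (725 − 67.72) + 258300 × (725 − 42)] × 10⁻⁶ = 948.26 + 176.42 = 1124.68 kN·m.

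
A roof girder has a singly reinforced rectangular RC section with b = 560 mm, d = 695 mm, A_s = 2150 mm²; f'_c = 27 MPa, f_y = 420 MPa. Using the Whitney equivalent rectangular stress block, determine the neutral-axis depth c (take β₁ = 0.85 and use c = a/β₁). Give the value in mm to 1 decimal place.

c ≈ 82.7 mm

T = A_s f_y = 2150 × 420 = 903000 N = 903 kN.
Setting C = 0.85 f'_c a b equal to T: a = 903000/(0.85 × 27 × 560) = 70.261 mm.
With β₁ = 0.85, c = a/β₁ = 70.261/0.85 = 82.7 mm.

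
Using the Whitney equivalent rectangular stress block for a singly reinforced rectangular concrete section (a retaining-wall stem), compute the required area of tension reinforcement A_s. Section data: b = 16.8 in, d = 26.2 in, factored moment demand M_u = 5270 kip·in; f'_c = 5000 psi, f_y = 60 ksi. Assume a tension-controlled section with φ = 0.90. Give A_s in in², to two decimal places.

A_s ≈ 3.98 in²

M_n = M_u/φ = 5270/0.90 = 5855.56 kip·in.
From M_n = 0.85 f'_c a b (d − a/2):
a = d − √(d² − 2M_n/(0.85 f'_c b)) = 26.2 − √(26.2² − 2 × 5855.56/(0.85 × 5 × 16.8)) = 3.344 in.
A_s = 0.85 f'_c a b / f_y = 0.85 × 5 × 3.344 × 16.8 / 60 = 3.979 in².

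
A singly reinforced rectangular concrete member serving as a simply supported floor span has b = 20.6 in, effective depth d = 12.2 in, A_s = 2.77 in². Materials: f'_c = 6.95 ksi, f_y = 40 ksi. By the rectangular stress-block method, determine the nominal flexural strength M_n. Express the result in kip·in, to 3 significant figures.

T = A_s f_y = 2.77 × 40 = 110.8 kips.
a = T/(0.85 f'_c b) = 110.8/(0.85 × 6.95 × 20.6) = 0.910 in.
M_n = T(d − a/2) = 110.8 × (12.2 − 0.455) = 1301.3 kip·in.

M_n ≈ 1300 kip·in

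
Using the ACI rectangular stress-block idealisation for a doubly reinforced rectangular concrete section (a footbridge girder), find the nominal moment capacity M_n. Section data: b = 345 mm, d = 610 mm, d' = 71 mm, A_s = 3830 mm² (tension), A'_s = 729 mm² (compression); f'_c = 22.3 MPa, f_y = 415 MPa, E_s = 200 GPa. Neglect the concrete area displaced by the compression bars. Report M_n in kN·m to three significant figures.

M_n ≈ 821 kN·m

Assume both tension and compression steel yield.
Net tension couple steel: A_s − A'_s = 3101 mm².
a = (A_s − A'_s) f_y / (0.85 f'_c b) = 1286915/(0.85 × 22.3 × 345) = 196.79 mm.
c = a/β₁ = 196.79/0.85 = 231.52 mm; ε'_s = 0.003(c − d')/c = 0.0021 ≥ f_y/E_s = 0.0021, so compression steel does yield.
M_n = (A_s − A'_s) f_y (d − a/2) + A'_s f_y (d − d') = [1286915 × (610 − 98.395) + 302535 × (610 − 71)] × 10⁻⁶ = 658.39 + 163.07 = 821.46 kN·m.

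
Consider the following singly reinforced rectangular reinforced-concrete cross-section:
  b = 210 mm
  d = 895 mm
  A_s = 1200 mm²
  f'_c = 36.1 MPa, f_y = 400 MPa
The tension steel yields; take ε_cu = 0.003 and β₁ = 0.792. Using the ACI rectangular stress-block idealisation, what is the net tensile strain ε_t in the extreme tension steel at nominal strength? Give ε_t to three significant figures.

ε_t ≈ 0.0255

a = A_s f_y/(0.85 f'_c b) = 74.49 mm.
β₁ = 0.792, so c = a/β₁ = 74.49/0.792 = 94.05 mm.
From the linear strain diagram with ε_cu = 0.003: ε_t = 0.003 (d − c)/c = 0.003 × (895 − 94.05)/94.05 = 0.0255.
Since ε_t ≥ 0.005, the section is tension-controlled.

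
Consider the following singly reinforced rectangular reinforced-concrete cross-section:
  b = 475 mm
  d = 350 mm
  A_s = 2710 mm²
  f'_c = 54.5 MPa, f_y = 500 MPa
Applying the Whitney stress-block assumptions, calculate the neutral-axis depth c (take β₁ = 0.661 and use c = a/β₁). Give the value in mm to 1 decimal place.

T = A_s f_y = 2710 × 500 = 1355000 N = 1355 kN.
Setting C = 0.85 f'_c a b equal to T: a = 1355000/(0.85 × 54.5 × 475) = 61.579 mm.
With β₁ = 0.661, c = a/β₁ = 61.579/0.661 = 93.2 mm.

c ≈ 93.2 mm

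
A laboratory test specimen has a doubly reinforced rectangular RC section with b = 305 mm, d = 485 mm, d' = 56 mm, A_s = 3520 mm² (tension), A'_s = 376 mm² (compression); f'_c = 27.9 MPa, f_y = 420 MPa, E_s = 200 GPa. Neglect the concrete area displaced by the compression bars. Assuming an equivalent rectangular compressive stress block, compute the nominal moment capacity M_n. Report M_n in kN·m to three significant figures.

M_n ≈ 588 kN·m

Assume both tension and compression steel yield.
Net tension couple steel: A_s − A'_s = 3144 mm².
a = (A_s − A'_s) f_y / (0.85 f'_c b) = 1320480/(0.85 × 27.9 × 305) = 182.56 mm.
c = a/β₁ = 182.56/0.85 = 214.78 mm; ε'_s = 0.003(c − d')/c = 0.0022 ≥ f_y/E_s = 0.0021, so compression steel does yield.
M_n = (A_s − A'_s) f_y (d − a/2) + A'_s f_y (d − d') = [1320480 × (485 − 91.28) + 157920 × (485 − 56)] × 10⁻⁶ = 519.90 + 67.75 = 587.65 kN·m.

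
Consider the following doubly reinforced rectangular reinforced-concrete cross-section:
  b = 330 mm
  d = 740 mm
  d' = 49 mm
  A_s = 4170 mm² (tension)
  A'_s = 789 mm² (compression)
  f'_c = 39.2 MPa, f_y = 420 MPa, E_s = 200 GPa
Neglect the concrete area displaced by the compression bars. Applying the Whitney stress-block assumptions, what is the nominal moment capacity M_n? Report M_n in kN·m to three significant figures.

M_n ≈ 1190 kN·m

Assume both tension and compression steel yield.
Net tension couple steel: A_s − A'_s = 3381 mm².
a = (A_s − A'_s) f_y / (0.85 f'_c b) = 1420020/(0.85 × 39.2 × 330) = 129.14 mm.
c = a/β₁ = 129.14/0.77 = 167.71 mm; ε'_s = 0.003(c − d')/c = 0.0021 ≥ f_y/E_s = 0.0021, so compression steel does yield.
M_n = (A_s − A'_s) f_y (d − a/2) + A'_s f_y (d − d') = [1420020 × (740 − 64.57) + 331380 × (740 − 49)] × 10⁻⁶ = 959.12 + 228.98 = 1188.10 kN·m.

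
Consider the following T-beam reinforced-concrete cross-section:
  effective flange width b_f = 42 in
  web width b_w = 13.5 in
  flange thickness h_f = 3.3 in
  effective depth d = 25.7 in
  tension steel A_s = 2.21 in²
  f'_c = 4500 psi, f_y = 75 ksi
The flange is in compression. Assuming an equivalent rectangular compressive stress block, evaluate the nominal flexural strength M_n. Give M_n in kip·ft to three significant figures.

Tension: T = A_s f_y = 2.21 × 75 = 165.75 kips.
Try a within the flange: a = T/(0.85 f'_c b_f) = 165.75/(0.85 × 4.5 × 42) = 1.032 in.
Since a = 1.032 ≤ h_f = 3.3 in, the stress block lies entirely in the flange; analyse as a rectangular beam of width b_f.
M_n = T(d − a/2) = 165.75 × (25.7 − 0.516) = 4174.2 kip·in.
M_n = 4174.2/12 = 347.85 kip·ft.

M_n ≈ 348 kip·ft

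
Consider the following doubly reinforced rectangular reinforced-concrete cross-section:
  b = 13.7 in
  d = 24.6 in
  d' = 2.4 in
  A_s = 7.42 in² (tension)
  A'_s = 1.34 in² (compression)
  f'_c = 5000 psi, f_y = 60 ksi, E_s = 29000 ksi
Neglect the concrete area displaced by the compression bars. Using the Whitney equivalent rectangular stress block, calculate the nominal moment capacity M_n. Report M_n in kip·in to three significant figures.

M_n ≈ 9620 kip·in

Assume both steels yield.
a = (A_s − A'_s) f_y/(0.85 f'_c b) = (7.42 − 1.34) × 60/(0.85 × 5 × 13.7) = 6.265 in.
c = a/β₁ = 6.265/0.8 = 7.831 in; ε'_s = 0.003(c − d')/c = 0.0021 ≥ ε_y = 0.0021, so the compression steel yields.
M_n = (A_s − A'_s) f_y (d − a/2) + A'_s f_y (d − d') = 364.8 × (24.6 − 3.1325) + 80.4 × (24.6 − 2.4) = 7831.3 + 1784.9 = 9616.2 kip·in.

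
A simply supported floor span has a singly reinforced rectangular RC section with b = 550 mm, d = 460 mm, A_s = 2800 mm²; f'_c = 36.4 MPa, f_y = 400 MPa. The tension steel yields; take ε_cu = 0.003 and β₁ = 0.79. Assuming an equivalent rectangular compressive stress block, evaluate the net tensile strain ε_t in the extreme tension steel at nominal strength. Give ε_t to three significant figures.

a = A_s f_y/(0.85 f'_c b) = 65.82 mm.
β₁ = 0.79, so c = a/β₁ = 65.82/0.79 = 83.32 mm.
From the linear strain diagram with ε_cu = 0.003: ε_t = 0.003 (d − c)/c = 0.003 × (460 − 83.32)/83.32 = 0.0136.
Since ε_t ≥ 0.005, the section is tension-controlled.

ε_t ≈ 0.0136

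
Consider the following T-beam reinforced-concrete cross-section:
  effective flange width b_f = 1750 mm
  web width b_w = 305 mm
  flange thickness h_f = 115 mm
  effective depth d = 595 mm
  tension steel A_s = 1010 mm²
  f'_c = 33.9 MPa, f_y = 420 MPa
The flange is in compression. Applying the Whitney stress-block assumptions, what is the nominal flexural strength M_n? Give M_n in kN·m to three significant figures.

M_n ≈ 251 kN·m

Tension: T = A_s f_y = 1010 × 420 = 424200 N.
Try a within the flange: a = T/(0.85 f'_c b_f) = 424200/(0.85 × 33.9 × 1750) = 8.41 mm.
Since a = 8.41 ≤ h_f = 115 mm, the stress block lies entirely in the flange; analyse as a rectangular beam of width b_f.
M_n = T(d − a/2) = 424200 × (595 − 4.205) = 250.62 × 10⁶ N·mm.
M_n = 250.62 kN·m.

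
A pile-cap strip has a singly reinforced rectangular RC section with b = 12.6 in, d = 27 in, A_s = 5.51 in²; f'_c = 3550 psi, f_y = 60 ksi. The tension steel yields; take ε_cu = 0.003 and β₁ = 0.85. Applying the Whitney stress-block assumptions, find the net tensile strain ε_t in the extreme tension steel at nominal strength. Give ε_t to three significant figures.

ε_t ≈ 0.00492

a = A_s f_y/(0.85 f'_c b) = 8.695 in.
β₁ = 0.85, so c = a/β₁ = 8.695/0.85 = 10.229 in.
From the linear strain diagram with ε_cu = 0.003: ε_t = 0.003 (d − c)/c = 0.003 × (27 − 10.229)/10.229 = 0.00492.
ε_t is between 0.004 and 0.005 — transition zone.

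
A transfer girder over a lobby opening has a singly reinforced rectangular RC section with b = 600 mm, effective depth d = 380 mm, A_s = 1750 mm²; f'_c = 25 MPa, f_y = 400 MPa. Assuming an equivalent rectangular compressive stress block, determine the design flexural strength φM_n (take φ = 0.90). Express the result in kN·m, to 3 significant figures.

φM_n ≈ 222 kN·m

T = A_s f_y = 1750 × 400 = 700000 N = 700 kN.
From C = T: a = T/(0.85 f'_c b) = 700000/(0.85 × 25 × 600) = 54.90 mm.
M_n = T(d − a/2) = 700 kN × (380 − 27.45) mm = 246.79 kN·m.
φM_n = 0.90 × 246.79 = 222.11 kN·m.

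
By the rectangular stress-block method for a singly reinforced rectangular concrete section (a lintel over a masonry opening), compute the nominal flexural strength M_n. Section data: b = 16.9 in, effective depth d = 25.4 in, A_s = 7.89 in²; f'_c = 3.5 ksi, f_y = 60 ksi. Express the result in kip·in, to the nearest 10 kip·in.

T = A_s f_y = 7.89 × 60 = 473.4 kips.
a = T/(0.85 f'_c b) = 473.4/(0.85 × 3.5 × 16.9) = 9.416 in.
M_n = T(d − a/2) = 473.4 × (25.4 − 4.708) = 9795.6 kip·in.

M_n ≈ 9800 kip·in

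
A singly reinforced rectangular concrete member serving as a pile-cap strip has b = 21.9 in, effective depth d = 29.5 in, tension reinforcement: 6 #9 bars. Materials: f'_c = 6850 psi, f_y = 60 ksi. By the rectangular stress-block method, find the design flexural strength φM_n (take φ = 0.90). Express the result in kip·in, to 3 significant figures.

A_s = 6 × 1 = 6 in².
T = A_s f_y = 6 × 60 = 360 kips.
a = T/(0.85 f'_c b) = 360/(0.85 × 6.85 × 21.9) = 2.823 in.
M_n = T(d − a/2) = 360 × (29.5 − 1.4115) = 10111.9 kip·in.
φM_n = 0.90 × 10111.9 = 9100.7 kip·in.

φM_n ≈ 9100 kip·in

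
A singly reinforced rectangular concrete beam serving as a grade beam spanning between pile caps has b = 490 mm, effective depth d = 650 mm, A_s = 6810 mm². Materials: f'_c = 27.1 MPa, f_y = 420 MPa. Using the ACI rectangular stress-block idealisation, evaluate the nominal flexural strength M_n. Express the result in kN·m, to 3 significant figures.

T = A_s f_y = 6810 × 420 = 2860200 N = 2860.2 kN.
From C = T: a = T/(0.85 f'_c b) = 2860200/(0.85 × 27.1 × 490) = 253.40 mm.
M_n = T(d − a/2) = 2860.2 kN × (650 − 126.7) mm = 1496.74 kN·m.

M_n ≈ 1500 kN·m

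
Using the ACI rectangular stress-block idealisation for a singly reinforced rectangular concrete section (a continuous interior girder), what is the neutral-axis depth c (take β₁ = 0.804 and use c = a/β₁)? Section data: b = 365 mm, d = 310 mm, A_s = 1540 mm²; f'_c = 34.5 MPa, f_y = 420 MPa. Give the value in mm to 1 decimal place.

T = A_s f_y = 1540 × 420 = 646800 N = 646.8 kN.
Setting C = 0.85 f'_c a b equal to T: a = 646800/(0.85 × 34.5 × 365) = 60.428 mm.
With β₁ = 0.804, c = a/β₁ = 60.428/0.804 = 75.2 mm.

c ≈ 75.2 mm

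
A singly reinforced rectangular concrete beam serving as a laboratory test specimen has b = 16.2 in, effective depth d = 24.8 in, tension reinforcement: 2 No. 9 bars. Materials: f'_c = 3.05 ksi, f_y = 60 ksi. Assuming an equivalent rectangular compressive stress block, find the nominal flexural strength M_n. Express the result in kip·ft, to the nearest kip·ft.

A_s = 2 × 1 = 2 in².
T = A_s f_y = 2 × 60 = 120 kips.
a = T/(0.85 f'_c b) = 120/(0.85 × 3.05 × 16.2) = 2.857 in.
M_n = T(d − a/2) = 120 × (24.8 − 1.4285) = 2804.6 kip·in = 2804.6/12 = 233.72 kip·ft.

M_n ≈ 234 kip·ft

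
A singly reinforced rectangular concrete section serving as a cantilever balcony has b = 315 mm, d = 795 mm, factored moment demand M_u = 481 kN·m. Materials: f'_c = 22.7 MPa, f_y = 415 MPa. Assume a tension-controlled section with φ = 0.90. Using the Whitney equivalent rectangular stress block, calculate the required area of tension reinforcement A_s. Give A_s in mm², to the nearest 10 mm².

M_n = M_u/φ = 481/0.90 = 534.444 kN·m.
With M_n = 0.85 f'_c a b (d − a/2), solve the quadratic for a:
a = d − √(d² − 2M_n/(0.85 f'_c b)) = 795 − √(795² − 2 × 534.444×10⁶/(0.85 × 22.7 × 315)) = 119.60 mm.
A_s = 0.85 f'_c a b / f_y = 0.85 × 22.7 × 119.60 × 315 / 415 = 1751.6 mm².

A_s ≈ 1750 mm²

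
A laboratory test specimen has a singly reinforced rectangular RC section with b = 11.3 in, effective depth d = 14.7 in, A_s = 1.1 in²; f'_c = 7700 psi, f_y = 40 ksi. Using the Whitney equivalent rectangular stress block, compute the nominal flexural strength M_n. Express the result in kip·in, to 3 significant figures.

T = A_s f_y = 1.1 × 40 = 44 kips.
a = T/(0.85 f'_c b) = 44/(0.85 × 7.7 × 11.3) = 0.595 in.
M_n = T(d − a/2) = 44 × (14.7 − 0.2975) = 633.7 kip·in.

M_n ≈ 634 kip·in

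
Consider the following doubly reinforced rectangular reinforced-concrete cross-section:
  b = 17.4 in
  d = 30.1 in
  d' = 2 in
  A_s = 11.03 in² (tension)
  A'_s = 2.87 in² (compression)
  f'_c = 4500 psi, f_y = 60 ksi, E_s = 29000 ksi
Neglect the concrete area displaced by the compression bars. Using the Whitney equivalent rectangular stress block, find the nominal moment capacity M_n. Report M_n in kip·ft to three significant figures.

M_n ≈ 1480 kip·ft

Assume both steels yield.
a = (A_s − A'_s) f_y/(0.85 f'_c b) = (11.03 − 2.87) × 60/(0.85 × 4.5 × 17.4) = 7.356 in.
c = a/β₁ = 7.356/0.825 = 8.916 in; ε'_s = 0.003(c − d')/c = 0.0023 ≥ ε_y = 0.0021, so the compression steel yields.
M_n = (A_s − A'_s) f_y (d − a/2) + A'_s f_y (d − d') = 489.6 × (30.1 − 3.678) + 172.2 × (30.1 − 2) = 12936.2 + 4838.8 = 17775.0 kip·in = 17775.0/12 = 1481.25 kip·ft.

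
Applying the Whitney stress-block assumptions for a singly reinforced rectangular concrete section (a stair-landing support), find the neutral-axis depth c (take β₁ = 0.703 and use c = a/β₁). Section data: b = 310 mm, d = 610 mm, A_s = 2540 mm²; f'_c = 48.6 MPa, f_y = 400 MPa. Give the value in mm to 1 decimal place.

c ≈ 112.9 mm

T = A_s f_y = 2540 × 400 = 1016000 N = 1016 kN.
Setting C = 0.85 f'_c a b equal to T: a = 1016000/(0.85 × 48.6 × 310) = 79.337 mm.
With β₁ = 0.703, c = a/β₁ = 79.337/0.703 = 112.9 mm.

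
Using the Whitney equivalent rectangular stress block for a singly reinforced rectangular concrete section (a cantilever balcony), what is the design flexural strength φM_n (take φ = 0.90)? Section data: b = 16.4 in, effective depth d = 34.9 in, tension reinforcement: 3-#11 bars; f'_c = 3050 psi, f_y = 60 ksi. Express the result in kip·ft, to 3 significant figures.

A_s = 3 × 1.56 = 4.68 in².
T = A_s f_y = 4.68 × 60 = 280.8 kips.
a = T/(0.85 f'_c b) = 280.8/(0.85 × 3.05 × 16.4) = 6.604 in.
M_n = T(d − a/2) = 280.8 × (34.9 − 3.302) = 8872.7 kip·in = 8872.7/12 = 739.39 kip·ft.
φM_n = 0.90 × 739.39 = 665.45 kip·ft.

φM_n ≈ 665 kip·ft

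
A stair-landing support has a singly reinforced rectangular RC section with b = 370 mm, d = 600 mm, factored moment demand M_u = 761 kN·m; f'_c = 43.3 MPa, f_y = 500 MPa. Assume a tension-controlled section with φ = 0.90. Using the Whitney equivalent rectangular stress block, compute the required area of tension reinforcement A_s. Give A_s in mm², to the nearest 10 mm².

A_s ≈ 3120 mm²

M_n = M_u/φ = 761/0.90 = 845.556 kN·m.
With M_n = 0.85 f'_c a b (d − a/2), solve the quadratic for a:
a = d − √(d² − 2M_n/(0.85 f'_c b)) = 600 − √(600² − 2 × 845.556×10⁶/(0.85 × 43.3 × 370)) = 114.39 mm.
A_s = 0.85 f'_c a b / f_y = 0.85 × 43.3 × 114.39 × 370 / 500 = 3115.5 mm².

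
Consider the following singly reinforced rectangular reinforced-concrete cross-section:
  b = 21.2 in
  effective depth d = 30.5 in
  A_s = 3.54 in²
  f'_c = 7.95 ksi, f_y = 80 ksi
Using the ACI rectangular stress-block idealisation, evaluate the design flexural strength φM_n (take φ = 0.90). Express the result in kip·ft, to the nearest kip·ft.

φM_n ≈ 627 kip·ft

T = A_s f_y = 3.54 × 80 = 283.2 kips.
a = T/(0.85 f'_c b) = 283.2/(0.85 × 7.95 × 21.2) = 1.977 in.
M_n = T(d − a/2) = 283.2 × (30.5 − 0.9885) = 8357.7 kip·in = 8357.7/12 = 696.48 kip·ft.
φM_n = 0.90 × 696.48 = 626.83 kip·ft.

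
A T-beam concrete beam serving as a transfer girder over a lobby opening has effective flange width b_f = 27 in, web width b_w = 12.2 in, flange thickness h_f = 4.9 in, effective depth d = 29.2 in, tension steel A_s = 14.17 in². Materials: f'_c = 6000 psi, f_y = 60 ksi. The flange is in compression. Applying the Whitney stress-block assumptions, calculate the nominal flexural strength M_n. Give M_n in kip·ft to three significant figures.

Tension: T = A_s f_y = 14.17 × 60 = 850.2 kips.
Try a within the flange: a = T/(0.85 f'_c b_f) = 850.2/(0.85 × 6 × 27) = 6.174 in.
a = 6.174 > h_f = 4.9 in: the block extends into the web. Split into flange-overhang and web parts.
C_f = 0.85 f'_c (b_f − b_w) h_f = 0.85 × 6 × (27 − 12.2) × 4.9 = 369.9 kips.
Remaining web compression depth: a_w = (T − C_f)/(0.85 f'_c b_w) = (850.2 − 369.9)/(0.85 × 6 × 12.2) = 7.719 in.
M_n = C_f(d − h_f/2) + (T − C_f)(d − a_w/2) = 369.9 × (29.2 − 2.45) + 480.3 × (29.2 − 3.8595) = 9894.8 + 12171.0 = 22065.8 kip·in.
M_n = 22065.8/12 = 1838.82 kip·ft.

M_n ≈ 1840 kip·ft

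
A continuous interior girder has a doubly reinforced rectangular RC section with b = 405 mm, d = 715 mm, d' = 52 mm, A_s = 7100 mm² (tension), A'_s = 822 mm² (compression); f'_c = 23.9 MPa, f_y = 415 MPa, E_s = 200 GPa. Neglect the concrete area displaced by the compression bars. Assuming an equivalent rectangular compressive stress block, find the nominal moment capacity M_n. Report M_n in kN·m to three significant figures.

M_n ≈ 1680 kN·m

Assume both tension and compression steel yield.
Net tension couple steel: A_s − A'_s = 6278 mm².
a = (A_s − A'_s) f_y / (0.85 f'_c b) = 2605370/(0.85 × 23.9 × 405) = 316.66 mm.
c = a/β₁ = 316.66/0.85 = 372.54 mm; ε'_s = 0.003(c − d')/c = 0.0026 ≥ f_y/E_s = 0.0021, so compression steel does yield.
M_n = (A_s − A'_s) f_y (d − a/2) + A'_s f_y (d − d') = [2605370 × (715 − 158.33) + 341130 × (715 − 52)] × 10⁻⁶ = 1450.33 + 226.17 = 1676.50 kN·m.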